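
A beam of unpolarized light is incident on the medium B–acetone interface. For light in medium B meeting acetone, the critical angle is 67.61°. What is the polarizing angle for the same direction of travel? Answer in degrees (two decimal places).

θ_B ≈ 42.76°

sin θ_c = n₂/n₁, so n₂/n₁ = sin 67.61° = 0.9246.
Brewster: tan θ_B = n₂/n₁ = 0.9246.
θ_B = arctan(0.9246) = 42.76°.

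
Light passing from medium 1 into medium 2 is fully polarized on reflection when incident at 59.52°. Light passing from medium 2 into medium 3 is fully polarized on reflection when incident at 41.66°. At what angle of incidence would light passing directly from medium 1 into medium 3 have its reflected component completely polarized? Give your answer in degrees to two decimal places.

Each Brewster angle gives a ratio: n₂/n₁ = tan 59.52° = 1.6990, n₃/n₂ = tan 41.66° = 0.8897.
Multiplying, n₃/n₁ = 1.6990 × 0.8897 = 1.5116, and θ_B(1→3) = arctan 1.5116 = 56.51°.

θ_B ≈ 56.51°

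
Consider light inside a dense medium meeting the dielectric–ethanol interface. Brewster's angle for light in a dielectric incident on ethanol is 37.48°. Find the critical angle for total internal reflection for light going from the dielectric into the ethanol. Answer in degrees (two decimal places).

n₂/n₁ = tan 37.48° = 0.7668; the critical angle satisfies sin θ_c = n₂/n₁.
θ_c = arcsin(0.7668) = 50.06°.

θ_c ≈ 50.06°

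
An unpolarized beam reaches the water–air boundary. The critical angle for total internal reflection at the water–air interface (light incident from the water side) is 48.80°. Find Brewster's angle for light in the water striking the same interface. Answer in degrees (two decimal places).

θ_B ≈ 36.96°

At the critical angle sin θ_c = n₂/n₁, giving n₂/n₁ = sin 48.80° = 0.7524.
Then tan θ_B = n₂/n₁ = 0.7524, so θ_B = arctan 0.7524 = 36.96°.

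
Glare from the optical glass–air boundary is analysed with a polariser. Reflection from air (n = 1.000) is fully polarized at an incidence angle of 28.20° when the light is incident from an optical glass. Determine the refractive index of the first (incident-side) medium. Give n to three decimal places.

Brewster's law: tan θ_B = n₂/n₁ (light incident in an optical glass, refracted into air).
n₁ = n₂ / tan θ_B = 1.000 / tan 28.20° = 1.865.

n ≈ 1.865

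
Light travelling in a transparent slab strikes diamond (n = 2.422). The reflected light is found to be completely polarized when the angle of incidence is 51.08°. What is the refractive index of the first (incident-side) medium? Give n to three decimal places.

n ≈ 1.956

At Brewster's angle, tan θ_B = n₂/n₁ with n₁ on the incident side (a transparent slab) and n₂ on the transmitted side (diamond).
n₁ = n₂ / tan θ_B = 2.422 / tan 51.08° = 1.956.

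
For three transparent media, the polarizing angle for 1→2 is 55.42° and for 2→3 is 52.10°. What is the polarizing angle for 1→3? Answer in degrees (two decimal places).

n₂/n₁ = tan 55.42° = 1.4507 and n₃/n₂ = tan 52.10° = 1.2846.
So n₃/n₁ = (n₂/n₁)(n₃/n₂) = 1.4507 × 1.2846 = 1.8635.
θ_B(1→3) = arctan(1.8635) = 61.78°.

θ_B ≈ 61.78°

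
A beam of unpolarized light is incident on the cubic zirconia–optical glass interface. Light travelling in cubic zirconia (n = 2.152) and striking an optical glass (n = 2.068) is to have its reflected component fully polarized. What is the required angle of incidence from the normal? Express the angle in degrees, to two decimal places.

At Brewster's angle the reflected and refracted rays are perpendicular, which with Snell's law gives tan θ_B = n₂/n₁.
Brewster's condition: tan θ_B = n₂/n₁ = 2.068/2.152 = 0.9610.
θ_B = arctan(0.9610) = 43.86°.

θ_B ≈ 43.86°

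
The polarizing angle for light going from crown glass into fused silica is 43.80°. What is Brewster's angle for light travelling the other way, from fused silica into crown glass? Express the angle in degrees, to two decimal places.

θ_B' ≈ 46.20°

The two Brewster angles are complementary: θ_B' = 90° − θ_B = 90° − 43.80° = 46.20°.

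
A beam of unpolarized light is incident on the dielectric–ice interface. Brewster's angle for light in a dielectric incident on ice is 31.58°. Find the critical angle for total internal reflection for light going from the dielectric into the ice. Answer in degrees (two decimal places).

n₂/n₁ = tan 31.58° = 0.6147; the critical angle satisfies sin θ_c = n₂/n₁.
θ_c = arcsin(0.6147) = 37.93°.

θ_c ≈ 37.93°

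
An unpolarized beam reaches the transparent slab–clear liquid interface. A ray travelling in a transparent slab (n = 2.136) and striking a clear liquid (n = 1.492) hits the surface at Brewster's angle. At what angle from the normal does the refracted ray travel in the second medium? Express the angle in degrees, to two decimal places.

First find Brewster's angle: tan θ_B = 1.492/2.136 = 0.6985, giving θ_B = 34.93°.
The refracted ray is perpendicular to the reflected ray, so θ_t = 90° − θ_B = 55.07°.

θ_t ≈ 55.07°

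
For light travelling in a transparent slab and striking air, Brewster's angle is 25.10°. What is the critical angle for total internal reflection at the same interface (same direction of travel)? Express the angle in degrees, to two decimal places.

n₂/n₁ = tan 25.10° = 0.4684; the critical angle satisfies sin θ_c = n₂/n₁.
θ_c = arcsin(0.4684) = 27.93°.

θ_c ≈ 27.93°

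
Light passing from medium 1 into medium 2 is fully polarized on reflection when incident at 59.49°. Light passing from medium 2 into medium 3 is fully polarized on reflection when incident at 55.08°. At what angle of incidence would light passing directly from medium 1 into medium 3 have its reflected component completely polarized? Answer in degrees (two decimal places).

θ_B ≈ 67.64°

n₂/n₁ = tan 59.49° = 1.6970 and n₃/n₂ = tan 55.08° = 1.4324.
Multiplying, n₃/n₁ = 1.6970 × 1.4324 = 2.4308, and θ_B(1→3) = arctan 2.4308 = 67.64°.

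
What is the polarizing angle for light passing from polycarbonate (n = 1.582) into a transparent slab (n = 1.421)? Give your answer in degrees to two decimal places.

tan θ_B = n₂/n₁ = 1.421/1.582 = 0.8982.
θ_B = arctan(0.8982) = 41.93°.

θ_B ≈ 41.93°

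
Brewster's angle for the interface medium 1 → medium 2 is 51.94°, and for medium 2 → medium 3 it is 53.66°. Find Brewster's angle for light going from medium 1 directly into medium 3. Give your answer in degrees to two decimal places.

θ_B ≈ 60.06°

Each Brewster angle gives a ratio: n₂/n₁ = tan 51.94° = 1.2772, n₃/n₂ = tan 53.66° = 1.3593.
So n₃/n₁ = (n₂/n₁)(n₃/n₂) = 1.2772 × 1.3593 = 1.7361.
θ_B(1→3) = arctan(1.7361) = 60.06°.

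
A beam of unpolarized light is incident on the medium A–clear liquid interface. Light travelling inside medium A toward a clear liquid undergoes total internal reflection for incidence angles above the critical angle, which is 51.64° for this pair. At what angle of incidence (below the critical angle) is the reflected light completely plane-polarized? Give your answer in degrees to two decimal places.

θ_B ≈ 38.10°

n₂/n₁ = sin θ_c = sin 51.64° = 0.7841.
tan θ_B equals the same ratio, so θ_B = arctan(0.7841) = 38.10°.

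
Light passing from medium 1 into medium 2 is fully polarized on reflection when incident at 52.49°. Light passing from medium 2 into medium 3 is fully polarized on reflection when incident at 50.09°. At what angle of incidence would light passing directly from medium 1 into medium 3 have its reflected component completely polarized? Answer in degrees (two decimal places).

tan θ_B(1→2) = n₂/n₁ = tan 52.49° = 1.3028.
tan θ_B(2→3) = n₃/n₂ = tan 50.09° = 1.1956.
So n₃/n₁ = (n₂/n₁)(n₃/n₂) = 1.3028 × 1.1956 = 1.5575.
θ_B(1→3) = arctan(1.5575) = 57.30°.

θ_B ≈ 57.30°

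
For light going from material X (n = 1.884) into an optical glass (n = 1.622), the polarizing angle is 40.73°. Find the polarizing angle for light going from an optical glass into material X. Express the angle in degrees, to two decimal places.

θ_B' ≈ 49.27°

Reversing the direction swaps n₁ and n₂, so tan θ_B' = 1/tan θ_B and θ_B' = 90° − θ_B.
Hence θ_B' = 90° − 40.73° = 49.27°.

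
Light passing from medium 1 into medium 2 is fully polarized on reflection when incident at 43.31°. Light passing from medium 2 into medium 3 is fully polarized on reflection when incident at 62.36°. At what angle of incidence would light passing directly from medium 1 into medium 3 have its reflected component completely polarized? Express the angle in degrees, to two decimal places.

θ_B ≈ 60.95°

n₂/n₁ = tan 43.31° = 0.9427 and n₃/n₂ = tan 62.36° = 1.9096.
n₃/n₁ = 1.8001. Then tan θ_B(1→3) = n₃/n₁, so θ_B(1→3) = arctan(1.8001) = 60.95°.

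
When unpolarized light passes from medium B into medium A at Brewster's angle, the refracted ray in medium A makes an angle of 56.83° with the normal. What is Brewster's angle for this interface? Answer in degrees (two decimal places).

Brewster's condition makes the reflected and refracted beams perpendicular: θ_B + θ_t = 90°.
θ_B = 90° − 56.83° = 33.17°.

θ_B ≈ 33.17°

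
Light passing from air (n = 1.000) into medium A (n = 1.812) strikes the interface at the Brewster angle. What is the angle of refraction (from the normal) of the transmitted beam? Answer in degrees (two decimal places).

θ_t ≈ 28.89°

θ_B = arctan(n₂/n₁) = arctan(1.812/1.000) = 61.11°.
Since θ_B + θ_t = 90° at Brewster incidence, θ_t = 90° − 61.11° = 28.89°.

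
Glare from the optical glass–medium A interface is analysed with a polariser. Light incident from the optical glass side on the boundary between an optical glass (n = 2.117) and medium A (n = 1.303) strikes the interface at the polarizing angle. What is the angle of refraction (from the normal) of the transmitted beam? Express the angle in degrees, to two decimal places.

tan θ_B = n₂/n₁ = 1.303/2.117 = 0.6155, so θ_B = 31.61°.
At Brewster's angle the reflected and refracted rays are perpendicular, so θ_t = 90° − θ_B = 90° − 31.61° = 58.39°.

θ_t ≈ 58.39°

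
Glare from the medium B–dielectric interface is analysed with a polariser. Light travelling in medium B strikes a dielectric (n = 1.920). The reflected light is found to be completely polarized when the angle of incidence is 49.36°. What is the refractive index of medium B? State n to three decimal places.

Brewster's law: tan θ_B = n₂/n₁ (light incident in medium B, refracted into a dielectric).
n₁ = n₂ / tan θ_B = 1.920 / tan 49.36° = 1.648.

n ≈ 1.648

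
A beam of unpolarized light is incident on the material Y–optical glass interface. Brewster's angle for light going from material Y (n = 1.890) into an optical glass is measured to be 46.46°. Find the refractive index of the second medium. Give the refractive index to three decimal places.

n ≈ 1.989

Brewster's law: tan θ_B = n₂/n₁ (light incident in material Y, refracted into an optical glass).
n₂ = n₁ tan θ_B = 1.890 × tan 46.46° = 1.989.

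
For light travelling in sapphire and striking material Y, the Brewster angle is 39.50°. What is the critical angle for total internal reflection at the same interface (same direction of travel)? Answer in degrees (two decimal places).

θ_c ≈ 55.52°

tan θ_B = n₂/n₁ = tan 39.50° = 0.8243.
Total internal reflection: sin θ_c = n₂/n₁ = 0.8243.
θ_c = arcsin(0.8243) = 55.52°.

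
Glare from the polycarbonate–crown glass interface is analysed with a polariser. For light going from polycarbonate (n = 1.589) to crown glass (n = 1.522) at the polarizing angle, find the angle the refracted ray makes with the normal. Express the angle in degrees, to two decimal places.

θ_t ≈ 46.23°

θ_B = arctan(n₂/n₁) = arctan(1.522/1.589) = 43.77°.
Since θ_B + θ_t = 90° at Brewster incidence, θ_t = 90° − 43.77° = 46.23°.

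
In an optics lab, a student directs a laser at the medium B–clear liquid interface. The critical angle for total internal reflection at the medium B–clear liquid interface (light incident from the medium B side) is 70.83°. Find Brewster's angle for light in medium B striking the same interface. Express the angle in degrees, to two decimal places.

θ_B ≈ 43.37°

n₂/n₁ = sin θ_c = sin 70.83° = 0.9445.
tan θ_B equals the same ratio, so θ_B = arctan(0.9445) = 43.37°.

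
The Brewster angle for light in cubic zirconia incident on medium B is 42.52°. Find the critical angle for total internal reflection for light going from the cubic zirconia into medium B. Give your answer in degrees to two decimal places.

θ_c ≈ 66.49°

From Brewster, n₂/n₁ = tan θ_B = tan 42.52° = 0.9170.
Then sin θ_c = n₂/n₁ = 0.9170, so θ_c = arcsin 0.9170 = 66.49°.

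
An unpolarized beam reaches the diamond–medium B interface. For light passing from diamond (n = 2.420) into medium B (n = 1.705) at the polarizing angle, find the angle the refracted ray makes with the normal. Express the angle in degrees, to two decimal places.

θ_t ≈ 54.83°

First find Brewster's angle: tan θ_B = 1.705/2.420 = 0.7045, giving θ_B = 35.17°.
Since θ_B + θ_t = 90° at Brewster incidence, θ_t = 90° − 35.17° = 54.83°.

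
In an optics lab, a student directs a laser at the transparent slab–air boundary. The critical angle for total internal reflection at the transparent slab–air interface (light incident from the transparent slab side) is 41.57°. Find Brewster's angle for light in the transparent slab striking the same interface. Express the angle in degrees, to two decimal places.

θ_B ≈ 33.57°

At the critical angle sin θ_c = n₂/n₁, giving n₂/n₁ = sin 41.57° = 0.6635.
Then tan θ_B = n₂/n₁ = 0.6635, so θ_B = arctan 0.6635 = 33.57°.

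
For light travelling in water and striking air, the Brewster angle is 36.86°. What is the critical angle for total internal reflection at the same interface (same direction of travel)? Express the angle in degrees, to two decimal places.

θ_c ≈ 48.57°

tan θ_B = n₂/n₁ = tan 36.86° = 0.7497.
Total internal reflection: sin θ_c = n₂/n₁ = 0.7497.
θ_c = arcsin(0.7497) = 48.57°.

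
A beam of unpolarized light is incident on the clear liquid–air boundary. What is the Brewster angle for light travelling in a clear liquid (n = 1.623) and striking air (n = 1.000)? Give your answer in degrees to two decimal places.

At Brewster's angle the reflected and refracted rays are perpendicular, which with Snell's law gives tan θ_B = n₂/n₁.
tan θ_B = n₂/n₁ = 1.000/1.623 = 0.6161. Taking the arctangent, θ_B = 31.64°.

θ_B ≈ 31.64°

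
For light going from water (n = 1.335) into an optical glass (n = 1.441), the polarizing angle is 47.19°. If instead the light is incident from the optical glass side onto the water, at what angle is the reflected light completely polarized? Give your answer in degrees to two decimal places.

tan θ_B' = n₁/n₂ = 1/tan θ_B, so θ_B' = 90° − θ_B.
θ_B' = 90° − 47.19° = 42.81°.

θ_B' ≈ 42.81°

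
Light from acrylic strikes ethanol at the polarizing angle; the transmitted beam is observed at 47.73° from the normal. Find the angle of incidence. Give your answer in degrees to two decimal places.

Since the reflected and refracted rays are at right angles at the polarizing angle, θ_B + θ_t = 90°.
θ_B = 90° − 47.73° = 42.27°.

θ_B ≈ 42.27°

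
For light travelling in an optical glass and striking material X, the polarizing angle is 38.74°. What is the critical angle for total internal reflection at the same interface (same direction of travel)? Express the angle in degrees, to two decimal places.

θ_c ≈ 53.35°

tan θ_B = n₂/n₁ = tan 38.74° = 0.8023.
Total internal reflection: sin θ_c = n₂/n₁ = 0.8023.
θ_c = arcsin(0.8023) = 53.35°.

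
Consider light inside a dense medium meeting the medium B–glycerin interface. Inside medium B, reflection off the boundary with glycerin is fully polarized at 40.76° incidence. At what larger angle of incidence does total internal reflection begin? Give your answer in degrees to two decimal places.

θ_c ≈ 59.54°

From Brewster, n₂/n₁ = tan θ_B = tan 40.76° = 0.8620.
Then sin θ_c = n₂/n₁ = 0.8620, so θ_c = arcsin 0.8620 = 59.54°.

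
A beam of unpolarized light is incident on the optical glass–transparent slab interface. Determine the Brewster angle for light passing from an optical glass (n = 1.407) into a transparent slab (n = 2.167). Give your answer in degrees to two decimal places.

The reflected p-component vanishes when tan θ_B = n₂/n₁.
Brewster's condition: tan θ_B = n₂/n₁ = 2.167/1.407 = 1.5402.
So θ_B = arctan 1.5402 = 57.00°.

θ_B ≈ 57.00°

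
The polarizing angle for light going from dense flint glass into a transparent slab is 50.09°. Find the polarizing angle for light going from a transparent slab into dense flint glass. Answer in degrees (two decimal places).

Reversing the direction swaps n₁ and n₂, so tan θ_B' = 1/tan θ_B and θ_B' = 90° − θ_B.
Hence θ_B' = 90° − 50.09° = 39.91°.

θ_B' ≈ 39.91°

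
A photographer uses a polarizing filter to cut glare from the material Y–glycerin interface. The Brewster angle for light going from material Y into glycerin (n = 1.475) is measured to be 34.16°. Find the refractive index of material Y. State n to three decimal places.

Brewster's law: tan θ_B = n₂/n₁ (light incident in material Y, refracted into glycerin).
n₁ = n₂ / tan θ_B = 1.475 / tan 34.16° = 2.174.

n ≈ 2.174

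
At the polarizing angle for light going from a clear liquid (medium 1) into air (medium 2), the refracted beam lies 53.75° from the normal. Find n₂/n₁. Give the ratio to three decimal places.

n₂/n₁ ≈ 0.733

At Brewster incidence θ_B = 90° − θ_t = 90° − 53.75° = 36.25°.
Then n₂/n₁ = tan θ_B = tan 36.25° = 0.733.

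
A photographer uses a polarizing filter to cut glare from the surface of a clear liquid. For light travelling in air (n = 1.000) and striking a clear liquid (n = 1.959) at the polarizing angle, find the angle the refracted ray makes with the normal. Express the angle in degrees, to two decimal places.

θ_t ≈ 27.04°

θ_B = arctan(n₂/n₁) = arctan(1.959/1.000) = 62.96°.
Since θ_B + θ_t = 90° at Brewster incidence, θ_t = 90° − 62.96° = 27.04°.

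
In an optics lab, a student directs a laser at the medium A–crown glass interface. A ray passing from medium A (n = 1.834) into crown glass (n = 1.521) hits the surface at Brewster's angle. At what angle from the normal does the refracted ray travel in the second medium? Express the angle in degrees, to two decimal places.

tan θ_B = n₂/n₁ = 1.521/1.834 = 0.8293, so θ_B = 39.67°.
The refracted ray is perpendicular to the reflected ray, so θ_t = 90° − θ_B = 50.33°.

θ_t ≈ 50.33°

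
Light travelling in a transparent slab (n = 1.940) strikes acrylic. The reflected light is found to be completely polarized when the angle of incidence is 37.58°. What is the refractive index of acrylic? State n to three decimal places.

At the Brewster angle, tan θ_B = n₂/n₁ with n₁ on the incident side (a transparent slab) and n₂ on the transmitted side (acrylic).
n₂ = n₁ tan θ_B = 1.940 × tan 37.58° = 1.493.

n ≈ 1.493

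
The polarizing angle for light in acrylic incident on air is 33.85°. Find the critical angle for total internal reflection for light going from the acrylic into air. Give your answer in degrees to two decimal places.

tan θ_B = n₂/n₁ = tan 33.85° = 0.6707.
Total internal reflection: sin θ_c = n₂/n₁ = 0.6707.
θ_c = arcsin(0.6707) = 42.12°.

θ_c ≈ 42.12°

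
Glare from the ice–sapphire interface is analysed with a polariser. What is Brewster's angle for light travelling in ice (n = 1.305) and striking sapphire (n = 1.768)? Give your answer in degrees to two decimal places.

Brewster's condition: tan θ_B = n₂/n₁ = 1.768/1.305 = 1.3548.
So θ_B = arctan 1.3548 = 53.57°.

θ_B ≈ 53.57°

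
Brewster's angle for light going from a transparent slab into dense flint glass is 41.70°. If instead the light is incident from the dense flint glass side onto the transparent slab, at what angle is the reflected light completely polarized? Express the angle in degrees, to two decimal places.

tan θ_B' = n₁/n₂ = 1/tan θ_B, so θ_B' = 90° − θ_B.
θ_B' = 90° − 41.70° = 48.30°.

θ_B' ≈ 48.30°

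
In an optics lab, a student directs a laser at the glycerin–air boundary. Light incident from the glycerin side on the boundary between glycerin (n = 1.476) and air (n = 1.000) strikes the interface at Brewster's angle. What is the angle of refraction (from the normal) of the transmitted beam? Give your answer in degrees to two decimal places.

θ_t ≈ 55.88°

tan θ_B = n₂/n₁ = 1.000/1.476 = 0.6775, so θ_B = 34.12°.
Since θ_B + θ_t = 90° at Brewster incidence, θ_t = 90° − 34.12° = 55.88°.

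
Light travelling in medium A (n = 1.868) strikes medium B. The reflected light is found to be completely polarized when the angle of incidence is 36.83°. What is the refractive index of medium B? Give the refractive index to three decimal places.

At the polarizing angle, tan θ_B = n₂/n₁ with n₁ on the incident side (medium A) and n₂ on the transmitted side (medium B).
n₂ = n₁ tan θ_B = 1.868 × tan 36.83° = 1.399.

n ≈ 1.399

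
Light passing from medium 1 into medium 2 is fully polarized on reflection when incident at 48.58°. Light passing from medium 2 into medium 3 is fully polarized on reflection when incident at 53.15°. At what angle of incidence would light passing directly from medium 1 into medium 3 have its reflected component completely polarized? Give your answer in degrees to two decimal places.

θ_B ≈ 56.53°

tan θ_B(1→2) = n₂/n₁ = tan 48.58° = 1.1335.
tan θ_B(2→3) = n₃/n₂ = tan 53.15° = 1.3343.
n₃/n₁ = 1.5124. Then tan θ_B(1→3) = n₃/n₁, so θ_B(1→3) = arctan(1.5124) = 56.53°.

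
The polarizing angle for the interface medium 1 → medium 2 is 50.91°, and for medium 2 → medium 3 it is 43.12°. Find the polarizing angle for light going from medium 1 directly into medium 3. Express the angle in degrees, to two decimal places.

θ_B ≈ 49.06°

Each Brewster angle gives a ratio: n₂/n₁ = tan 50.91° = 1.2309, n₃/n₂ = tan 43.12° = 0.9364.
n₃/n₁ = 1.1527. Then tan θ_B(1→3) = n₃/n₁, so θ_B(1→3) = arctan(1.1527) = 49.06°.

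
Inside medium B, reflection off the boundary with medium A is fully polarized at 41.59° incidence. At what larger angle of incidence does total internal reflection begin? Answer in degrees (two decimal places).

From Brewster, n₂/n₁ = tan θ_B = tan 41.59° = 0.8875.
Then sin θ_c = n₂/n₁ = 0.8875, so θ_c = arcsin 0.8875 = 62.56°.

θ_c ≈ 62.56°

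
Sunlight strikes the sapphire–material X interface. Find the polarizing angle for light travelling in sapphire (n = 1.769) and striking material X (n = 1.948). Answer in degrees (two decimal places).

θ_B ≈ 47.76°

Here n₂/n₁ = 1.948/1.769 = 1.1012, and Brewster's law gives tan θ_B = n₂/n₁.
So θ_B = arctan 1.1012 = 47.76°.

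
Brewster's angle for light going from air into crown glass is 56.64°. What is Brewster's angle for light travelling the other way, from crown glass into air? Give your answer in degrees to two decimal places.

Reversing the direction swaps n₁ and n₂, so tan θ_B' = 1/tan θ_B and θ_B' = 90° − θ_B.
Hence θ_B' = 90° − 56.64° = 33.36°.

θ_B' ≈ 33.36°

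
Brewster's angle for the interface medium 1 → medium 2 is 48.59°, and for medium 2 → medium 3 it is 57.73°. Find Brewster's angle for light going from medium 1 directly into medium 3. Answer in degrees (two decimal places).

Each Brewster angle gives a ratio: n₂/n₁ = tan 48.59° = 1.1339, n₃/n₂ = tan 57.73° = 1.5837.
Multiplying, n₃/n₁ = 1.1339 × 1.5837 = 1.7957, and θ_B(1→3) = arctan 1.7957 = 60.89°.

θ_B ≈ 60.89°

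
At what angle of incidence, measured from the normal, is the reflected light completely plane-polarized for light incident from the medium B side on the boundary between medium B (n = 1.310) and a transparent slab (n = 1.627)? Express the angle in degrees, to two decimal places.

tan θ_B = n₂/n₁ = 1.627/1.310 = 1.2420.
θ_B = arctan(1.2420) = 51.16°.

θ_B ≈ 51.16°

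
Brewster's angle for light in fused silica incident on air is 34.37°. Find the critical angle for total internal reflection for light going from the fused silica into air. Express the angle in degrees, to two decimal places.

tan θ_B = n₂/n₁ = tan 34.37° = 0.6839.
Total internal reflection: sin θ_c = n₂/n₁ = 0.6839.
θ_c = arcsin(0.6839) = 43.15°.

θ_c ≈ 43.15°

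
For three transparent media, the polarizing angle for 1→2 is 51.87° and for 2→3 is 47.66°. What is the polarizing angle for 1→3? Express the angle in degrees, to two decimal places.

tan θ_B(1→2) = n₂/n₁ = tan 51.87° = 1.2740.
tan θ_B(2→3) = n₃/n₂ = tan 47.66° = 1.0974.
So n₃/n₁ = (n₂/n₁)(n₃/n₂) = 1.2740 × 1.0974 = 1.3981.
θ_B(1→3) = arctan(1.3981) = 54.43°.

θ_B ≈ 54.43°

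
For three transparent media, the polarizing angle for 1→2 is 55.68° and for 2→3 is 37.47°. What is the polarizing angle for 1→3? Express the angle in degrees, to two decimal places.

θ_B ≈ 48.31°

tan θ_B(1→2) = n₂/n₁ = tan 55.68° = 1.4648.
tan θ_B(2→3) = n₃/n₂ = tan 37.47° = 0.7665.
So n₃/n₁ = (n₂/n₁)(n₃/n₂) = 1.4648 × 0.7665 = 1.1228.
θ_B(1→3) = arctan(1.1228) = 48.31°.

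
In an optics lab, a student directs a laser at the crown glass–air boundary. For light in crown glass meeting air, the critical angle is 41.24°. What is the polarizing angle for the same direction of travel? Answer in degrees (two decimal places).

sin θ_c = n₂/n₁, so n₂/n₁ = sin 41.24° = 0.6592.
Brewster: tan θ_B = n₂/n₁ = 0.6592.
θ_B = arctan(0.6592) = 33.39°.

θ_B ≈ 33.39°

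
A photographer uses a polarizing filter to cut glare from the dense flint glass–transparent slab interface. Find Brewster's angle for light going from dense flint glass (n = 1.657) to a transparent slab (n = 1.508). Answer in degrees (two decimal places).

Here n₂/n₁ = 1.508/1.657 = 0.9101, and Brewster's law gives tan θ_B = n₂/n₁.
θ_B = arctan(0.9101) = 42.30°.

θ_B ≈ 42.30°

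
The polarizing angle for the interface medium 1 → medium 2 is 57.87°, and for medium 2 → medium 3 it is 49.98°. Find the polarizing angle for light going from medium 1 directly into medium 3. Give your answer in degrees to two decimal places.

θ_B ≈ 62.19°

tan θ_B(1→2) = n₂/n₁ = tan 57.87° = 1.5923.
tan θ_B(2→3) = n₃/n₂ = tan 49.98° = 1.1909.
Multiplying, n₃/n₁ = 1.5923 × 1.1909 = 1.8963, and θ_B(1→3) = arctan 1.8963 = 62.19°.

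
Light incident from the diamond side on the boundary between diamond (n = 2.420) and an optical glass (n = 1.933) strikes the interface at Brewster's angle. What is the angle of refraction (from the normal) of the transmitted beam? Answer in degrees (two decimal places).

θ_t ≈ 51.38°

tan θ_B = n₂/n₁ = 1.933/2.420 = 0.7988, so θ_B = 38.62°.
Since θ_B + θ_t = 90° at Brewster incidence, θ_t = 90° − 38.62° = 51.38°.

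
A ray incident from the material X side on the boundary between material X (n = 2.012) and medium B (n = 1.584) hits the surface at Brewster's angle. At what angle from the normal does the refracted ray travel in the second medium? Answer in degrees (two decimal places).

θ_t ≈ 51.79°

First find Brewster's angle: tan θ_B = 1.584/2.012 = 0.7873, giving θ_B = 38.21°.
At Brewster's angle the reflected and refracted rays are perpendicular, so θ_t = 90° − θ_B = 90° − 38.21° = 51.79°.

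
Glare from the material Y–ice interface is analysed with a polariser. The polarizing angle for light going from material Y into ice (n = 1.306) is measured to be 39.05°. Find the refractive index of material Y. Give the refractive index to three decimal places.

At the polarizing angle, tan θ_B = n₂/n₁ with n₁ on the incident side (material Y) and n₂ on the transmitted side (ice).
n₁ = n₂ / tan θ_B = 1.306 / tan 39.05° = 1.610.

n ≈ 1.610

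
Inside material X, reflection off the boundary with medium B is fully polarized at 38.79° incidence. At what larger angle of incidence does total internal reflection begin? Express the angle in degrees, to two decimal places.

θ_c ≈ 53.49°

n₂/n₁ = tan 38.79° = 0.8037; the critical angle satisfies sin θ_c = n₂/n₁.
θ_c = arcsin(0.8037) = 53.49°.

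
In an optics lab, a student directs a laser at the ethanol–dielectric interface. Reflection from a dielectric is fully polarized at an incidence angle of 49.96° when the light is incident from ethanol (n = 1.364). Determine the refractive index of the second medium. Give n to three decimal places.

Brewster's law: tan θ_B = n₂/n₁ (light incident in ethanol, refracted into a dielectric).
n₂ = n₁ tan θ_B = 1.364 × tan 49.96° = 1.623.

n ≈ 1.623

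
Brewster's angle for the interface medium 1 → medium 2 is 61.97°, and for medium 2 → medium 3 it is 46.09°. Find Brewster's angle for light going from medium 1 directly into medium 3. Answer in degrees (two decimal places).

Each Brewster angle gives a ratio: n₂/n₁ = tan 61.97° = 1.8784, n₃/n₂ = tan 46.09° = 1.0388.
So n₃/n₁ = (n₂/n₁)(n₃/n₂) = 1.8784 × 1.0388 = 1.9512.
θ_B(1→3) = arctan(1.9512) = 62.86°.

θ_B ≈ 62.86°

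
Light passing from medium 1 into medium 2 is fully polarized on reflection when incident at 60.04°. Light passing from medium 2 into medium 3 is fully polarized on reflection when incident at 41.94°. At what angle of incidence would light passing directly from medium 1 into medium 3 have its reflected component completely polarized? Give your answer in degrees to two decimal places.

θ_B ≈ 57.32°

n₂/n₁ = tan 60.04° = 1.7348 and n₃/n₂ = tan 41.94° = 0.8985.
Multiplying, n₃/n₁ = 1.7348 × 0.8985 = 1.5588, and θ_B(1→3) = arctan 1.5588 = 57.32°.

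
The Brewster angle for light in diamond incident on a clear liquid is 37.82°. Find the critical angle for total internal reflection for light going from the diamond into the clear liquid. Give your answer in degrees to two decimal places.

θ_c ≈ 50.92°

tan θ_B = n₂/n₁ = tan 37.82° = 0.7762.
Total internal reflection: sin θ_c = n₂/n₁ = 0.7762.
θ_c = arcsin(0.7762) = 50.92°.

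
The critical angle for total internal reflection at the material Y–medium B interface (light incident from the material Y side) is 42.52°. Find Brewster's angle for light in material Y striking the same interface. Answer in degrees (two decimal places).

At the critical angle sin θ_c = n₂/n₁, giving n₂/n₁ = sin 42.52° = 0.6758.
Then tan θ_B = n₂/n₁ = 0.6758, so θ_B = arctan 0.6758 = 34.05°.

θ_B ≈ 34.05°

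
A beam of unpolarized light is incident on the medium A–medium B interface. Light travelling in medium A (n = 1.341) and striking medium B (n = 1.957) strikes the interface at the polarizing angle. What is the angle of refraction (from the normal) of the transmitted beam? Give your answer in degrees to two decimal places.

First find Brewster's angle: tan θ_B = 1.957/1.341 = 1.4594, giving θ_B = 55.58°.
The refracted ray is perpendicular to the reflected ray, so θ_t = 90° − θ_B = 34.42°.

θ_t ≈ 34.42°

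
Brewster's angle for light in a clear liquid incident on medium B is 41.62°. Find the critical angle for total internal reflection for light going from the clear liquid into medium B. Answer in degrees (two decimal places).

θ_c ≈ 62.68°

n₂/n₁ = tan 41.62° = 0.8885; the critical angle satisfies sin θ_c = n₂/n₁.
θ_c = arcsin(0.8885) = 62.68°.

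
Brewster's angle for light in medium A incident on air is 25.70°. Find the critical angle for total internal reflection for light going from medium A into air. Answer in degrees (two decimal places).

θ_c ≈ 28.77°

tan θ_B = n₂/n₁ = tan 25.70° = 0.4813.
Total internal reflection: sin θ_c = n₂/n₁ = 0.4813.
θ_c = arcsin(0.4813) = 28.77°.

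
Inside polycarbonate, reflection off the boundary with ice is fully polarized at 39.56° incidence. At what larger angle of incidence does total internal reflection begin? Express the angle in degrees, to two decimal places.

tan θ_B = n₂/n₁ = tan 39.56° = 0.8261.
Total internal reflection: sin θ_c = n₂/n₁ = 0.8261.
θ_c = arcsin(0.8261) = 55.70°.

θ_c ≈ 55.70°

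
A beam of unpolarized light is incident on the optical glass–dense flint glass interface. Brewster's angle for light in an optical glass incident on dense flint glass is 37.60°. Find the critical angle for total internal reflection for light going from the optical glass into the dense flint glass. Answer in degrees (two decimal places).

θ_c ≈ 50.36°

n₂/n₁ = tan 37.60° = 0.7701; the critical angle satisfies sin θ_c = n₂/n₁.
θ_c = arcsin(0.7701) = 50.36°.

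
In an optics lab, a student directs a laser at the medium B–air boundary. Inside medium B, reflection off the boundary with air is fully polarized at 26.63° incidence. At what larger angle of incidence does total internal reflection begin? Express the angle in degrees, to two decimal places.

θ_c ≈ 30.09°

n₂/n₁ = tan 26.63° = 0.5014; the critical angle satisfies sin θ_c = n₂/n₁.
θ_c = arcsin(0.5014) = 30.09°.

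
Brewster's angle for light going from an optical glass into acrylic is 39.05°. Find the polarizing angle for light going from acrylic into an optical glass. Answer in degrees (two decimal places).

Reversing the direction swaps n₁ and n₂, so tan θ_B' = 1/tan θ_B and θ_B' = 90° − θ_B.
Hence θ_B' = 90° − 39.05° = 50.95°.

θ_B' ≈ 50.95°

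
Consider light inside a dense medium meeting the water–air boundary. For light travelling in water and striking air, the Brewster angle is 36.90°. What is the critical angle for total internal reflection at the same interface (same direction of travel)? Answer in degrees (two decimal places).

From Brewster, n₂/n₁ = tan θ_B = tan 36.90° = 0.7508.
Then sin θ_c = n₂/n₁ = 0.7508, so θ_c = arcsin 0.7508 = 48.66°.

θ_c ≈ 48.66°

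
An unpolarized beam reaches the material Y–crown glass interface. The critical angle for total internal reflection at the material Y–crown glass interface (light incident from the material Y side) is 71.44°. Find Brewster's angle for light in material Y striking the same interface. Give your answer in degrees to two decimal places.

At the critical angle sin θ_c = n₂/n₁, giving n₂/n₁ = sin 71.44° = 0.9480.
Then tan θ_B = n₂/n₁ = 0.9480, so θ_B = arctan 0.9480 = 43.47°.

θ_B ≈ 43.47°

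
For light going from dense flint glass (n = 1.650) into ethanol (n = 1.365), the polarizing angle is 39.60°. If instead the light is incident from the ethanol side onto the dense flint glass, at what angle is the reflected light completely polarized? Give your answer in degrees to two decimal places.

θ_B' ≈ 50.40°

The two Brewster angles are complementary: θ_B' = 90° − θ_B = 90° − 39.60° = 50.40°.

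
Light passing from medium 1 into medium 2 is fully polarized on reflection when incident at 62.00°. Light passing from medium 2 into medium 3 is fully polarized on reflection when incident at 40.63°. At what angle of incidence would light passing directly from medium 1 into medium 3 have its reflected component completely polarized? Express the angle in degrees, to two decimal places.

θ_B ≈ 58.21°

Each Brewster angle gives a ratio: n₂/n₁ = tan 62.00° = 1.8807, n₃/n₂ = tan 40.63° = 0.8580.
So n₃/n₁ = (n₂/n₁)(n₃/n₂) = 1.8807 × 0.8580 = 1.6137.
θ_B(1→3) = arctan(1.6137) = 58.21°.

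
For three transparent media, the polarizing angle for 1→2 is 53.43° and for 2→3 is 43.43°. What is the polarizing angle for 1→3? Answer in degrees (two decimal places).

n₂/n₁ = tan 53.43° = 1.3480 and n₃/n₂ = tan 43.43° = 0.9466.
n₃/n₁ = 1.2761. Then tan θ_B(1→3) = n₃/n₁, so θ_B(1→3) = arctan(1.2761) = 51.92°.

θ_B ≈ 51.92°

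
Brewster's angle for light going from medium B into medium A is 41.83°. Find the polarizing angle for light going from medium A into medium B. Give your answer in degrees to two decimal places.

θ_B' ≈ 48.17°

The two Brewster angles are complementary: θ_B' = 90° − θ_B = 90° − 41.83° = 48.17°.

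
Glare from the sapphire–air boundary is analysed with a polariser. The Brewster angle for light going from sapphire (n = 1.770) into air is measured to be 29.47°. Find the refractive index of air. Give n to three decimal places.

n ≈ 1.000

Brewster's law: tan θ_B = n₂/n₁ (light incident in sapphire, refracted into air).
n₂ = n₁ tan θ_B = 1.770 × tan 29.47° = 1.000.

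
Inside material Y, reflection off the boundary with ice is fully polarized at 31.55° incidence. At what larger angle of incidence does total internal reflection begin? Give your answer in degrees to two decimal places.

θ_c ≈ 37.88°

n₂/n₁ = tan 31.55° = 0.6140; the critical angle satisfies sin θ_c = n₂/n₁.
θ_c = arcsin(0.6140) = 37.88°.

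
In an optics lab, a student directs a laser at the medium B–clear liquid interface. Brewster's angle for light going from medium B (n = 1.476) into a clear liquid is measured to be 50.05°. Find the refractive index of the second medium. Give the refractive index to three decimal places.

Full polarization of the reflected beam means tan θ_B = n₂/n₁, where n₁ is the incident medium (medium B).
n₂ = n₁ tan θ_B = 1.476 × tan 50.05° = 1.762.

n ≈ 1.762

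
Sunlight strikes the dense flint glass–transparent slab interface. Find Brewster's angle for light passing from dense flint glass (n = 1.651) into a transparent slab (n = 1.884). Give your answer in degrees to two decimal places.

tan θ_B = n₂/n₁ = 1.884/1.651 = 1.1411. Taking the arctangent, θ_B = 48.77°.

θ_B ≈ 48.77°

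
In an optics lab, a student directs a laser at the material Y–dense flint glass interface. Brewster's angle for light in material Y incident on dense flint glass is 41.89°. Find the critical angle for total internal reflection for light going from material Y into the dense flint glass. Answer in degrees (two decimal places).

θ_c ≈ 63.76°

tan θ_B = n₂/n₁ = tan 41.89° = 0.8969.
Total internal reflection: sin θ_c = n₂/n₁ = 0.8969.
θ_c = arcsin(0.8969) = 63.76°.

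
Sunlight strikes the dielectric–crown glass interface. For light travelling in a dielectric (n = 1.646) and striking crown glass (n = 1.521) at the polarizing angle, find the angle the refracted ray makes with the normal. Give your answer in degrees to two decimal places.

θ_t ≈ 47.26°

First find Brewster's angle: tan θ_B = 1.521/1.646 = 0.9241, giving θ_B = 42.74°.
The refracted ray is perpendicular to the reflected ray, so θ_t = 90° − θ_B = 47.26°.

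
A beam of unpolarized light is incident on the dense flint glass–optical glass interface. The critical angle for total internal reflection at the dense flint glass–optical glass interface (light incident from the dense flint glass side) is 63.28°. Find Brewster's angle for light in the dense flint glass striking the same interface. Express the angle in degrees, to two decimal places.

n₂/n₁ = sin θ_c = sin 63.28° = 0.8932.
tan θ_B equals the same ratio, so θ_B = arctan(0.8932) = 41.77°.

θ_B ≈ 41.77°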